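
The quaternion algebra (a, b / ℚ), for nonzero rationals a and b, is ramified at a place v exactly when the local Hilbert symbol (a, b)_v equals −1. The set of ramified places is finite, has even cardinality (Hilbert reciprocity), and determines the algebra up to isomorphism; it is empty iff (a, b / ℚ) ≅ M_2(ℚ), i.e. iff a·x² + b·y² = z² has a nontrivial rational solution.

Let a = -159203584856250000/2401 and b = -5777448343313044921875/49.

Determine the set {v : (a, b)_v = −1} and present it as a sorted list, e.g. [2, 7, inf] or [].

Mod squares: a ≡ -17, b ≡ -3795. Check v ∈ {∞, 2, 3, 5, 7, 11, 17, 23}.
v=7: a=7^-4·(≡4), b=7^-2·(≡5) mod 7; (4|7)=+1, (5|7)=-1; (−1)^{-4·-2·3}·(+1)^-2·(-1)^-4 = +1.
v=3: a=3^4·(≡1), b=3^7·(≡1) mod 3; (1|3)=+1, (1|3)=+1; (−1)^{4·7·1}·(+1)^7·(+1)^4 = +1.
v=5: a=5^8·(≡3), b=5^9·(≡4) mod 5; (3|5)=-1, (4|5)=+1; (−1)^{8·9·2}·(-1)^9·(+1)^8 = -1.
v=11: a=11^2·(≡4), b=11^3·(≡6) mod 11; (4|11)=+1, (6|11)=-1; (−1)^{2·3·5}·(+1)^3·(-1)^2 = +1.
v=17: a=17^3·(≡4), b=17^4·(≡16) mod 17; (4|17)=+1, (16|17)=+1; (−1)^{3·4·8}·(+1)^4·(+1)^3 = +1.
v=2: v_2(a)=4, v_2(b)=0; units ≡ 7, 5 (mod 8); ε·ε+αω+βω = 1·0+4·1+0·0 ≡ 0  ⇒  (a,b)_2 = +1.
v=23: a=23^2·(≡9), b=23^3·(≡15) mod 23; (9|23)=+1, (15|23)=-1; (−1)^{2·3·11}·(+1)^3·(-1)^2 = +1.
v=∞: -17 < 0 and -3795 < 0  ⇒  (a,b)_∞ = -1.
|Ram(-17, -3795)| = 2, even; anisotropic at {5, ∞}.

[5, inf]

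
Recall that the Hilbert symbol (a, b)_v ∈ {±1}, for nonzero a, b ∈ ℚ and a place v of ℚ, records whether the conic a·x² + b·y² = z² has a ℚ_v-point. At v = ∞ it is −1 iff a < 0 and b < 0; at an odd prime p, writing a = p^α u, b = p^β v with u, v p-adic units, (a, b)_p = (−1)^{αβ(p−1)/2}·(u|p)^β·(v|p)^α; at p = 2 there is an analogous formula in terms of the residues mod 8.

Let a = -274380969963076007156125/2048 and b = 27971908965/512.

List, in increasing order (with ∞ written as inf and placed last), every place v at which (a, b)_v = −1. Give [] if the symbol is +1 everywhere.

Mod squares: a ≡ -56810, b ≡ 126856730. Check v ∈ {∞, 2, 3, 5, 7, 11, 13, 19, 23, 29}.
v=23: a=23^3·(≡20), b=23^1·(≡6) mod 23; (20|23)=-1, (6|23)=+1; (−1)^{3·1·11}·(-1)^1·(+1)^3 = +1.
v=13: a=13^3·(≡7), b=13^1·(≡11) mod 13; (7|13)=-1, (11|13)=-1; (−1)^{3·1·6}·(-1)^1·(-1)^3 = +1.
v=11: a=11^2·(≡5), b=11^1·(≡8) mod 11; (5|11)=+1, (8|11)=-1; (−1)^{2·1·5}·(+1)^1·(-1)^2 = +1.
v=19: a=19^3·(≡10), b=19^1·(≡12) mod 19; (10|19)=-1, (12|19)=-1; (−1)^{3·1·9}·(-1)^1·(-1)^3 = -1.
v=2: v_2(a)=-11, v_2(b)=-9; units ≡ 3, 5 (mod 8); ε·ε+αω+βω = 1·0+-11·1+-9·1 ≡ 0  ⇒  (a,b)_2 = +1.
v=7: a=7^6·(≡4), b=7^3·(≡6) mod 7; (4|7)=+1, (6|7)=-1; (−1)^{6·3·3}·(+1)^3·(-1)^6 = +1.
v=∞: -56810 < 0 and 126856730 > 0  ⇒  (a,b)_∞ = +1.
v=3: a=3^0·(≡1), b=3^2·(≡2) mod 3; (1|3)=+1, (2|3)=-1; (−1)^{0·2·1}·(+1)^2·(-1)^0 = +1.
v=29: a=29^2·(≡20), b=29^1·(≡26) mod 29; (20|29)=+1, (26|29)=-1; (−1)^{2·1·14}·(+1)^1·(-1)^2 = +1.
v=5: a=5^3·(≡2), b=5^1·(≡4) mod 5; (2|5)=-1, (4|5)=+1; (−1)^{3·1·2}·(-1)^1·(+1)^3 = -1.
|Ram(-56810, 126856730)| = 2, even; anisotropic at {5, 19}.

[5, 19]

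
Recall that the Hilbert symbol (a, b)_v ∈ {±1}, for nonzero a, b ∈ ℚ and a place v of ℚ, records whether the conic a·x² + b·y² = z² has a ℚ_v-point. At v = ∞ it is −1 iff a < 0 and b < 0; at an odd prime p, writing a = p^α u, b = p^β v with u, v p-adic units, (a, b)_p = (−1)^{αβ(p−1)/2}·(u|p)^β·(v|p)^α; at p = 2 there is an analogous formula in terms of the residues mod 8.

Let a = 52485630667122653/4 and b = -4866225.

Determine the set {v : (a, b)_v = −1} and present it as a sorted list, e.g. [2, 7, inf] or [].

[3, 11, 23, 31]

(a, b) ≡ (103037, -194649) mod (ℚ^×)²; places V = {2, 3, 5, 7, 11, 13, 17, 19, 23, 29, 31, ∞}.
(a,b)_11: α=3, u≡10; β=0, v≡10 (mod 11); (10|11)=-1, (10|11)=-1; sign (−1)^0·-1^0·-1^3 = -1.
(a,b)_∞: sgn(103037)=+, sgn(-194649)=−, so +1.
(a,b)_17: α=1, u≡9; β=0, v≡8 (mod 17); (9|17)=+1, (8|17)=+1; sign (−1)^0·+1^0·+1^1 = +1.
(a,b)_13: α=2, u≡12; β=1, v≡10 (mod 13); (12|13)=+1, (10|13)=+1; sign (−1)^0·+1^1·+1^2 = +1.
(a,b)_5: α=0, u≡2; β=2, v≡1 (mod 5); (2|5)=-1, (1|5)=+1; sign (−1)^0·-1^2·+1^0 = +1.
(a,b)_31: α=2, u≡11; β=1, v≡9 (mod 31); (11|31)=-1, (9|31)=+1; sign (−1)^0·-1^1·+1^2 = -1.
(a,b)_19: α=1, u≡18; β=0, v≡17 (mod 19); (18|19)=-1, (17|19)=+1; sign (−1)^0·-1^0·+1^1 = +1.
(a,b)_23: α=2, u≡11; β=1, v≡2 (mod 23); (11|23)=-1, (2|23)=+1; sign (−1)^0·-1^1·+1^2 = -1.
(a,b)_3: α=0, u≡2; β=1, v≡1 (mod 3); (2|3)=-1, (1|3)=+1; sign (−1)^0·-1^1·+1^0 = -1.
(a,b)_7: α=2, u≡2; β=1, v≡2 (mod 7); (2|7)=+1, (2|7)=+1; sign (−1)^0·+1^1·+1^2 = +1.
(a,b)_2: α=-2, β=0; u≡5, v≡7 (mod 8); ε(u)ε(v)=0·1, αω(v)=-2·0, βω(u)=0·1; sum ≡ 0  ⇒  +1.
(a,b)_29: α=1, u≡19; β=0, v≡4 (mod 29); (19|29)=-1, (4|29)=+1; sign (−1)^0·-1^0·+1^1 = +1.
Ram(103037, -194649) = {3, 11, 23, 31}; no ℚ_3-point on the conic.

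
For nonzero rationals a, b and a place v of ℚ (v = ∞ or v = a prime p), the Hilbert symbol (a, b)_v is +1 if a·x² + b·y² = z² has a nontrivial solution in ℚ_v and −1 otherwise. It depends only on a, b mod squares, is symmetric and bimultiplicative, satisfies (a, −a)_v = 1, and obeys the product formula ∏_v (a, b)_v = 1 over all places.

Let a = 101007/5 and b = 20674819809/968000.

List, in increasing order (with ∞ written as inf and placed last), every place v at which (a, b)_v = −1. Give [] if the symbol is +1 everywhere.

Mod squares: a ≡ 6235, b ≡ 43645. Check v ∈ {∞, 2, 3, 5, 7, 11, 19, 29, 43}.
v=2: v_2(a)=0, v_2(b)=-6; units ≡ 3, 5 (mod 8); ε·ε+αω+βω = 1·0+0·1+-6·1 ≡ 0  ⇒  (a,b)_2 = +1.
v=29: a=29^1·(≡18), b=29^1·(≡21) mod 29; (18|29)=-1, (21|29)=-1; (−1)^{1·1·14}·(-1)^1·(-1)^1 = +1.
v=11: a=11^0·(≡1), b=11^-2·(≡2) mod 11; (1|11)=+1, (2|11)=-1; (−1)^{0·-2·5}·(+1)^-2·(-1)^0 = +1.
v=3: a=3^4·(≡1), b=3^8·(≡1) mod 3; (1|3)=+1, (1|3)=+1; (−1)^{4·8·1}·(+1)^8·(+1)^4 = +1.
v=7: a=7^0·(≡5), b=7^1·(≡3) mod 7; (5|7)=-1, (3|7)=-1; (−1)^{0·1·3}·(-1)^1·(-1)^0 = -1.
v=5: a=5^-1·(≡2), b=5^-3·(≡1) mod 5; (2|5)=-1, (1|5)=+1; (−1)^{-1·-3·2}·(-1)^-3·(+1)^-1 = -1.
v=19: a=19^0·(≡12), b=19^2·(≡15) mod 19; (12|19)=-1, (15|19)=-1; (−1)^{0·2·9}·(-1)^2·(-1)^0 = +1.
v=∞: 6235 > 0 and 43645 > 0  ⇒  (a,b)_∞ = +1.
v=43: a=43^1·(≡14), b=43^1·(≡7) mod 43; (14|43)=+1, (7|43)=-1; (−1)^{1·1·21}·(+1)^1·(-1)^1 = +1.
Ram(6235, 43645) = {5, 7}; no ℚ_5-point on the conic.

[5, 7]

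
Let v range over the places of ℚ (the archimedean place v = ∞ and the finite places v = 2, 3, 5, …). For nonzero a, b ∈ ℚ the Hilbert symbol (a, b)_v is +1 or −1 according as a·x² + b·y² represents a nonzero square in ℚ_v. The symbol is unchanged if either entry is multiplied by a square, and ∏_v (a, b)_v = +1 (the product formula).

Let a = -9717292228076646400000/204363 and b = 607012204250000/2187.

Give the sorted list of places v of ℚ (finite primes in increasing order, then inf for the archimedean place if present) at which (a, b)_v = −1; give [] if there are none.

(a, b) ≡ (-570, 51) mod (ℚ^×)²; places V = {2, 3, 5, 11, 17, 19, 29, 37, ∞}.
(a,b)_29: α=-2, u≡2; β=0, v≡23 (mod 29); (2|29)=-1, (23|29)=+1; sign (−1)^0·-1^0·+1^-2 = +1.
(a,b)_2: α=15, β=4; u≡3, v≡3 (mod 8); ε(u)ε(v)=1·1, αω(v)=15·1, βω(u)=4·1; sum ≡ 0  ⇒  +1.
(a,b)_19: α=3, u≡12; β=2, v≡8 (mod 19); (12|19)=-1, (8|19)=-1; sign (−1)^0·-1^2·-1^3 = -1.
(a,b)_5: α=5, u≡4; β=6, v≡1 (mod 5); (4|5)=+1, (1|5)=+1; sign (−1)^0·+1^6·+1^5 = +1.
(a,b)_37: α=2, u≡20; β=2, v≡23 (mod 37); (20|37)=-1, (23|37)=-1; sign (−1)^0·-1^2·-1^2 = +1.
(a,b)_11: α=2, u≡10; β=0, v≡6 (mod 11); (10|11)=-1, (6|11)=-1; sign (−1)^0·-1^0·-1^2 = +1.
(a,b)_17: α=4, u≡2; β=3, v≡12 (mod 17); (2|17)=+1, (12|17)=-1; sign (−1)^0·+1^3·-1^4 = +1.
(a,b)_∞: sgn(-570)=−, sgn(51)=+, so +1.
(a,b)_3: α=-5, u≡2; β=-7, v≡2 (mod 3); (2|3)=-1, (2|3)=-1; sign (−1)^1·-1^-7·-1^-5 = -1.
Ram(-570, 51) = {3, 19}; no ℚ_3-point on the conic.

[3, 19]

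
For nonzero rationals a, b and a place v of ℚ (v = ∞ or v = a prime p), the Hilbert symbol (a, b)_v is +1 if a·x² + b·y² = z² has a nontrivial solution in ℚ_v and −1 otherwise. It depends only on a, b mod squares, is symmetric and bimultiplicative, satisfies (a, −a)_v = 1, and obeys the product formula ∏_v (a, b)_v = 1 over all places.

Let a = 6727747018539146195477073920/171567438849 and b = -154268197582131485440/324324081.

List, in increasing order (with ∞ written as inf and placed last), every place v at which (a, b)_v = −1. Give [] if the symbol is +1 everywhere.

[5, 31, 37, 53]

Mod squares: a ≡ 185716505, b ≡ -235. Check v ∈ {∞, 2, 3, 5, 7, 13, 17, 23, 29, 31, 37, 47, 53}.
v=17: a=17^2·(≡6), b=17^2·(≡6) mod 17; (6|17)=-1, (6|17)=-1; (−1)^{2·2·8}·(-1)^2·(-1)^2 = +1.
v=7: a=7^2·(≡4), b=7^4·(≡5) mod 7; (4|7)=+1, (5|7)=-1; (−1)^{2·4·3}·(+1)^4·(-1)^2 = +1.
v=23: a=23^-4·(≡19), b=23^-2·(≡18) mod 23; (19|23)=-1, (18|23)=+1; (−1)^{-4·-2·11}·(-1)^-2·(+1)^-4 = +1.
v=53: a=53^3·(≡17), b=53^2·(≡8) mod 53; (17|53)=+1, (8|53)=-1; (−1)^{3·2·26}·(+1)^2·(-1)^3 = -1.
v=31: a=31^3·(≡15), b=31^2·(≡26) mod 31; (15|31)=-1, (26|31)=-1; (−1)^{3·2·15}·(-1)^2·(-1)^3 = -1.
v=13: a=13^3·(≡4), b=13^0·(≡12) mod 13; (4|13)=+1, (12|13)=+1; (−1)^{3·0·6}·(+1)^0·(+1)^3 = +1.
v=2: v_2(a)=12, v_2(b)=8; units ≡ 1, 5 (mod 8); ε·ε+αω+βω = 0·0+12·1+8·0 ≡ 0  ⇒  (a,b)_2 = +1.
v=∞: 185716505 > 0 and -235 < 0  ⇒  (a,b)_∞ = +1.
v=5: a=5^1·(≡1), b=5^1·(≡2) mod 5; (1|5)=+1, (2|5)=-1; (−1)^{1·1·2}·(+1)^1·(-1)^1 = -1.
v=3: a=3^-6·(≡2), b=3^-6·(≡2) mod 3; (2|3)=-1, (2|3)=-1; (−1)^{-6·-6·1}·(-1)^-6·(-1)^-6 = +1.
v=29: a=29^-2·(≡12), b=29^-2·(≡27) mod 29; (12|29)=-1, (27|29)=-1; (−1)^{-2·-2·14}·(-1)^-2·(-1)^-2 = +1.
v=47: a=47^1·(≡38), b=47^1·(≡2) mod 47; (38|47)=-1, (2|47)=+1; (−1)^{1·1·23}·(-1)^1·(+1)^1 = +1.
v=37: a=37^3·(≡5), b=37^2·(≡15) mod 37; (5|37)=-1, (15|37)=-1; (−1)^{3·2·18}·(-1)^2·(-1)^3 = -1.
Ram(185716505, -235) = {5, 31, 37, 53}; no ℚ_5-point on the conic.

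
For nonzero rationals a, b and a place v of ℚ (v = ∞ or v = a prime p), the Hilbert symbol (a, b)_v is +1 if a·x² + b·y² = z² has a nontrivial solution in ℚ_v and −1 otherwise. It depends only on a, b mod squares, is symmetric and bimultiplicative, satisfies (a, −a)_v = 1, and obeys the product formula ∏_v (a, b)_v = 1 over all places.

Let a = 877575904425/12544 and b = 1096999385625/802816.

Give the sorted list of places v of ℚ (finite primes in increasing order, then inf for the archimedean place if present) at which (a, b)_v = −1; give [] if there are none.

[3, 11]

Mod squares: a ≡ 17, b ≡ 33. Check v ∈ {∞, 2, 3, 5, 7, 11, 13, 17}.
v=17: a=17^3·(≡4), b=17^2·(≡8) mod 17; (4|17)=+1, (8|17)=+1; (−1)^{3·2·8}·(+1)^2·(+1)^3 = +1.
v=13: a=13^0·(≡1), b=13^2·(≡2) mod 13; (1|13)=+1, (2|13)=-1; (−1)^{0·2·6}·(+1)^2·(-1)^0 = +1.
v=∞: 17 > 0 and 33 > 0  ⇒  (a,b)_∞ = +1.
v=11: a=11^2·(≡8), b=11^3·(≡4) mod 11; (8|11)=-1, (4|11)=+1; (−1)^{2·3·5}·(-1)^3·(+1)^2 = -1.
v=7: a=7^-2·(≡6), b=7^-2·(≡6) mod 7; (6|7)=-1, (6|7)=-1; (−1)^{-2·-2·3}·(-1)^-2·(-1)^-2 = +1.
v=2: v_2(a)=-8, v_2(b)=-14; units ≡ 1, 1 (mod 8); ε·ε+αω+βω = 0·0+-8·0+-14·0 ≡ 0  ⇒  (a,b)_2 = +1.
v=5: a=5^2·(≡3), b=5^4·(≡2) mod 5; (3|5)=-1, (2|5)=-1; (−1)^{2·4·2}·(-1)^4·(-1)^2 = +1.
v=3: a=3^10·(≡2), b=3^3·(≡2) mod 3; (2|3)=-1, (2|3)=-1; (−1)^{10·3·1}·(-1)^3·(-1)^10 = -1.
|Ram(17, 33)| = 2, even; anisotropic at {3, 11}.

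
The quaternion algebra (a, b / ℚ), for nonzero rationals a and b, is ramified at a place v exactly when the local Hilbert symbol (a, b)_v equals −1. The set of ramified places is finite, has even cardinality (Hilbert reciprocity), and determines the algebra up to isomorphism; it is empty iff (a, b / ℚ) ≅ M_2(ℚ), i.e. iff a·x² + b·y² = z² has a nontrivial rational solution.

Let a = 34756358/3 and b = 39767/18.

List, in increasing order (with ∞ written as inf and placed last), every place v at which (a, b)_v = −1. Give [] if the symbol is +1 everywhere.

[7, 13, 19, 23]

(a, b) ≡ (546, 79534) mod (ℚ^×)²; places V = {2, 3, 7, 13, 19, 23, ∞}.
(a,b)_2: α=1, β=-1; u≡1, v≡7 (mod 8); ε(u)ε(v)=0·1, αω(v)=1·0, βω(u)=-1·0; sum ≡ 0  ⇒  +1.
(a,b)_13: α=1, u≡4; β=1, v≡6 (mod 13); (4|13)=+1, (6|13)=-1; sign (−1)^0·+1^1·-1^1 = -1.
(a,b)_23: α=2, u≡20; β=1, v≡13 (mod 23); (20|23)=-1, (13|23)=+1; sign (−1)^0·-1^1·+1^2 = -1.
(a,b)_∞: sgn(546)=+, sgn(79534)=+, so +1.
(a,b)_19: α=2, u≡8; β=1, v≡16 (mod 19); (8|19)=-1, (16|19)=+1; sign (−1)^0·-1^1·+1^2 = -1.
(a,b)_7: α=1, u≡1; β=1, v≡1 (mod 7); (1|7)=+1, (1|7)=+1; sign (−1)^1·+1^1·+1^1 = -1.
(a,b)_3: α=-1, u≡2; β=-2, v≡1 (mod 3); (2|3)=-1, (1|3)=+1; sign (−1)^0·-1^-2·+1^-1 = +1.
(546, 79534 / ℚ) ramifies at {7, 13, 19, 23}: a division algebra.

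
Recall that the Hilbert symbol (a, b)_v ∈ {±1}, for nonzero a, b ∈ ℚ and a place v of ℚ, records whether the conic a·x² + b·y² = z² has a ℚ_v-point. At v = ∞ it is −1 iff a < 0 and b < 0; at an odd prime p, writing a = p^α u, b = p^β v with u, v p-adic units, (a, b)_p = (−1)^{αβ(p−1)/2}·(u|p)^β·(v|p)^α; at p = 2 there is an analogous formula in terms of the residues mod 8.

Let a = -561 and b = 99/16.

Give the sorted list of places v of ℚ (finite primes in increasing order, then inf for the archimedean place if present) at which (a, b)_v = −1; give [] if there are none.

[2, 3, 11, 17]

Mod squares: a ≡ -561, b ≡ 11. Check v ∈ {∞, 2, 3, 11, 17}.
v=11: a=11^1·(≡4), b=11^1·(≡4) mod 11; (4|11)=+1, (4|11)=+1; (−1)^{1·1·5}·(+1)^1·(+1)^1 = -1.
v=∞: -561 < 0 and 11 > 0  ⇒  (a,b)_∞ = +1.
v=17: a=17^1·(≡1), b=17^0·(≡3) mod 17; (1|17)=+1, (3|17)=-1; (−1)^{1·0·8}·(+1)^0·(-1)^1 = -1.
v=2: v_2(a)=0, v_2(b)=-4; units ≡ 7, 3 (mod 8); ε·ε+αω+βω = 1·1+0·1+-4·0 ≡ 1  ⇒  (a,b)_2 = -1.
v=3: a=3^1·(≡2), b=3^2·(≡2) mod 3; (2|3)=-1, (2|3)=-1; (−1)^{1·2·1}·(-1)^2·(-1)^1 = -1.
(-561, 11 / ℚ) ramifies at {2, 3, 11, 17}: a division algebra.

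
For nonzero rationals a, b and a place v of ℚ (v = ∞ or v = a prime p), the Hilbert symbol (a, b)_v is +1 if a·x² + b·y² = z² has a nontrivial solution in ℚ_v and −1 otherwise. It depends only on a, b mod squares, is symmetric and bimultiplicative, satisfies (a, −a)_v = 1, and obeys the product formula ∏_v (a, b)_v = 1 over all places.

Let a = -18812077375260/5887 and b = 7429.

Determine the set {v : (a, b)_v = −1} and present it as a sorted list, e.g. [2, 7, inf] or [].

(a, b) ≡ (-596505, 7429) mod (ℚ^×)²; places V = {2, 3, 5, 7, 13, 17, 19, 23, 29, ∞}.
(a,b)_23: α=3, u≡8; β=1, v≡1 (mod 23); (8|23)=+1, (1|23)=+1; sign (−1)^1·+1^1·+1^3 = -1.
(a,b)_19: α=3, u≡3; β=1, v≡11 (mod 19); (3|19)=-1, (11|19)=+1; sign (−1)^1·-1^1·+1^3 = +1.
(a,b)_29: α=-2, u≡9; β=0, v≡5 (mod 29); (9|29)=+1, (5|29)=+1; sign (−1)^0·+1^0·+1^-2 = +1.
(a,b)_3: α=1, u≡2; β=0, v≡1 (mod 3); (2|3)=-1, (1|3)=+1; sign (−1)^0·-1^0·+1^1 = +1.
(a,b)_17: α=2, u≡1; β=1, v≡12 (mod 17); (1|17)=+1, (12|17)=-1; sign (−1)^0·+1^1·-1^2 = +1.
(a,b)_2: α=2, β=0; u≡7, v≡5 (mod 8); ε(u)ε(v)=1·0, αω(v)=2·1, βω(u)=0·0; sum ≡ 0  ⇒  +1.
(a,b)_5: α=1, u≡4; β=0, v≡4 (mod 5); (4|5)=+1, (4|5)=+1; sign (−1)^0·+1^0·+1^1 = +1.
(a,b)_7: α=-1, u≡6; β=0, v≡2 (mod 7); (6|7)=-1, (2|7)=+1; sign (−1)^0·-1^0·+1^-1 = +1.
(a,b)_13: α=1, u≡8; β=0, v≡6 (mod 13); (8|13)=-1, (6|13)=-1; sign (−1)^0·-1^0·-1^1 = -1.
(a,b)_∞: sgn(-596505)=−, sgn(7429)=+, so +1.
|Ram(-596505, 7429)| = 2, even; anisotropic at {13, 23}.

[13, 23]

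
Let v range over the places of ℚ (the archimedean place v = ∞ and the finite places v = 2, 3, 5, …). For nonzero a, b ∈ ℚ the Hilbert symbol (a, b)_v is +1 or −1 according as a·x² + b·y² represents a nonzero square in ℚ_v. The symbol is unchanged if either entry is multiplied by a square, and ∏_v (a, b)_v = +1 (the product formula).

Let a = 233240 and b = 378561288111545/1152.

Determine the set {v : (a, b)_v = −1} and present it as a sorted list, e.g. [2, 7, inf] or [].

[2, 7, 11, 17]

Mod squares: a ≡ 1190, b ≡ 13090. Check v ∈ {∞, 2, 3, 5, 7, 11, 17, 43, 47}.
v=17: a=17^1·(≡1), b=17^3·(≡5) mod 17; (1|17)=+1, (5|17)=-1; (−1)^{1·3·8}·(+1)^3·(-1)^1 = -1.
v=43: a=43^0·(≡8), b=43^2·(≡34) mod 43; (8|43)=-1, (34|43)=-1; (−1)^{0·2·21}·(-1)^2·(-1)^0 = +1.
v=5: a=5^1·(≡3), b=5^1·(≡2) mod 5; (3|5)=-1, (2|5)=-1; (−1)^{1·1·2}·(-1)^1·(-1)^1 = +1.
v=11: a=11^0·(≡7), b=11^1·(≡10) mod 11; (7|11)=-1, (10|11)=-1; (−1)^{0·1·5}·(-1)^1·(-1)^0 = -1.
v=47: a=47^0·(≡26), b=47^2·(≡18) mod 47; (26|47)=-1, (18|47)=+1; (−1)^{0·2·23}·(-1)^2·(+1)^0 = +1.
v=∞: 1190 > 0 and 13090 > 0  ⇒  (a,b)_∞ = +1.
v=2: v_2(a)=3, v_2(b)=-7; units ≡ 3, 1 (mod 8); ε·ε+αω+βω = 1·0+3·0+-7·1 ≡ 1  ⇒  (a,b)_2 = -1.
v=7: a=7^3·(≡1), b=7^3·(≡1) mod 7; (1|7)=+1, (1|7)=+1; (−1)^{3·3·3}·(+1)^3·(+1)^3 = -1.
v=3: a=3^0·(≡2), b=3^-2·(≡1) mod 3; (2|3)=-1, (1|3)=+1; (−1)^{0·-2·1}·(-1)^-2·(+1)^0 = +1.
(1190, 13090 / ℚ) ramifies at {2, 7, 11, 17}: a division algebra.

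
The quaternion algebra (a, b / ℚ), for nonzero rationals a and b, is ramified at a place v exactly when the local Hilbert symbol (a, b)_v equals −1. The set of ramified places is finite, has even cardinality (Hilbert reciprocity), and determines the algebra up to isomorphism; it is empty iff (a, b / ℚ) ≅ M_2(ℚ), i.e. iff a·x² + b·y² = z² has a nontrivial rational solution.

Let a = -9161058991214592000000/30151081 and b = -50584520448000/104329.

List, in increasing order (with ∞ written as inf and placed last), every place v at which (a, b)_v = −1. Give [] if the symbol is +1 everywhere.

(a, b) ≡ (-33, -70) mod (ℚ^×)²; places V = {2, 3, 5, 7, 11, 17, 19, 23, ∞}.
(a,b)_19: α=-2, u≡1; β=-2, v≡11 (mod 19); (1|19)=+1, (11|19)=+1; sign (−1)^0·+1^-2·+1^-2 = +1.
(a,b)_2: α=18, β=11; u≡7, v≡5 (mod 8); ε(u)ε(v)=1·0, αω(v)=18·1, βω(u)=11·0; sum ≡ 0  ⇒  +1.
(a,b)_11: α=3, u≡2; β=2, v≡2 (mod 11); (2|11)=-1, (2|11)=-1; sign (−1)^0·-1^2·-1^3 = -1.
(a,b)_3: α=3, u≡1; β=2, v≡2 (mod 3); (1|3)=+1, (2|3)=-1; sign (−1)^0·+1^2·-1^3 = -1.
(a,b)_∞: sgn(-33)=−, sgn(-70)=−, so -1.
(a,b)_23: α=2, u≡16; β=2, v≡22 (mod 23); (16|23)=+1, (22|23)=-1; sign (−1)^0·+1^2·-1^2 = +1.
(a,b)_5: α=6, u≡2; β=3, v≡4 (mod 5); (2|5)=-1, (4|5)=+1; sign (−1)^0·-1^3·+1^6 = -1.
(a,b)_7: α=6, u≡2; β=3, v≡1 (mod 7); (2|7)=+1, (1|7)=+1; sign (−1)^0·+1^3·+1^6 = +1.
(a,b)_17: α=-4, u≡2; β=-2, v≡13 (mod 17); (2|17)=+1, (13|17)=+1; sign (−1)^0·+1^-2·+1^-4 = +1.
|Ram(-33, -70)| = 4, even; anisotropic at {3, 5, 11, ∞}.

[3, 5, 11, inf]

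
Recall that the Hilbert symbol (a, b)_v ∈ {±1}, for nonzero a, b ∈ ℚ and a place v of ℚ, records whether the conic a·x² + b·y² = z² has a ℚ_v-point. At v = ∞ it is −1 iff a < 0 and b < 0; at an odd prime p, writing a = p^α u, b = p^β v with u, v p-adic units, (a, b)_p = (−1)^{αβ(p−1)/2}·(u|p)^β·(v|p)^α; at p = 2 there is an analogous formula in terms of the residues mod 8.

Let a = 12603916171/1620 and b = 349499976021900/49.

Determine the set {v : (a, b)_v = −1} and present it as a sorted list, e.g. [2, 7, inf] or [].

(a, b) ≡ (939455, 11) mod (ℚ^×)²; places V = {2, 3, 5, 7, 11, 19, 29, 31, 37, ∞}.
(a,b)_11: α=1, u≡9; β=3, v≡5 (mod 11); (9|11)=+1, (5|11)=+1; sign (−1)^1·+1^3·+1^1 = -1.
(a,b)_29: α=1, u≡17; β=2, v≡27 (mod 29); (17|29)=-1, (27|29)=-1; sign (−1)^0·-1^2·-1^1 = -1.
(a,b)_3: α=-4, u≡2; β=2, v≡2 (mod 3); (2|3)=-1, (2|3)=-1; sign (−1)^0·-1^2·-1^-4 = +1.
(a,b)_31: α=1, u≡25; β=2, v≡29 (mod 31); (25|31)=+1, (29|31)=-1; sign (−1)^0·+1^2·-1^1 = -1.
(a,b)_7: α=2, u≡3; β=-2, v≡4 (mod 7); (3|7)=-1, (4|7)=+1; sign (−1)^0·-1^-2·+1^2 = +1.
(a,b)_19: α=1, u≡16; β=2, v≡16 (mod 19); (16|19)=+1, (16|19)=+1; sign (−1)^0·+1^2·+1^1 = +1.
(a,b)_2: α=-2, β=2; u≡7, v≡3 (mod 8); ε(u)ε(v)=1·1, αω(v)=-2·1, βω(u)=2·0; sum ≡ 1  ⇒  -1.
(a,b)_∞: sgn(939455)=+, sgn(11)=+, so +1.
(a,b)_37: α=2, u≡11; β=0, v≡16 (mod 37); (11|37)=+1, (16|37)=+1; sign (−1)^0·+1^0·+1^2 = +1.
(a,b)_5: α=-1, u≡4; β=2, v≡4 (mod 5); (4|5)=+1, (4|5)=+1; sign (−1)^0·+1^2·+1^-1 = +1.
Ram(939455, 11) = {2, 11, 29, 31}; no ℚ_2-point on the conic.

[2, 11, 29, 31]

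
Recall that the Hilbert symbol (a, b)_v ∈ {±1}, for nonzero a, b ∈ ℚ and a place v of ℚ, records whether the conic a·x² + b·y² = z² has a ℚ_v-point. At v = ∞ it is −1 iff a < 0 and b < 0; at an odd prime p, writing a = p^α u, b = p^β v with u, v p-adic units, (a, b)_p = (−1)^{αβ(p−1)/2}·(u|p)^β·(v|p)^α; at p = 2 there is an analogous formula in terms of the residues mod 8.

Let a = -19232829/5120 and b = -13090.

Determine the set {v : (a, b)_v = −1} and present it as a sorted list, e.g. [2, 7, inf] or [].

(a, b) ≡ (-105, -13090) mod (ℚ^×)²; places V = {2, 3, 5, 7, 11, 17, 29, ∞}.
(a,b)_17: α=0, u≡12; β=1, v≡12 (mod 17); (12|17)=-1, (12|17)=-1; sign (−1)^0·-1^1·-1^0 = -1.
(a,b)_∞: sgn(-105)=−, sgn(-13090)=−, so -1.
(a,b)_29: α=2, u≡8; β=0, v≡18 (mod 29); (8|29)=-1, (18|29)=-1; sign (−1)^0·-1^0·-1^2 = +1.
(a,b)_3: α=3, u≡1; β=0, v≡2 (mod 3); (1|3)=+1, (2|3)=-1; sign (−1)^0·+1^0·-1^3 = -1.
(a,b)_11: α=2, u≡9; β=1, v≡9 (mod 11); (9|11)=+1, (9|11)=+1; sign (−1)^0·+1^1·+1^2 = +1.
(a,b)_7: α=1, u≡3; β=1, v≡6 (mod 7); (3|7)=-1, (6|7)=-1; sign (−1)^1·-1^1·-1^1 = -1.
(a,b)_2: α=-10, β=1; u≡7, v≡7 (mod 8); ε(u)ε(v)=1·1, αω(v)=-10·0, βω(u)=1·0; sum ≡ 1  ⇒  -1.
(a,b)_5: α=-1, u≡4; β=1, v≡2 (mod 5); (4|5)=+1, (2|5)=-1; sign (−1)^0·+1^1·-1^-1 = -1.
Ram(-105, -13090) = {2, 3, 5, 7, 17, ∞}; no ℚ_2-point on the conic.

[2, 3, 5, 7, 17, inf]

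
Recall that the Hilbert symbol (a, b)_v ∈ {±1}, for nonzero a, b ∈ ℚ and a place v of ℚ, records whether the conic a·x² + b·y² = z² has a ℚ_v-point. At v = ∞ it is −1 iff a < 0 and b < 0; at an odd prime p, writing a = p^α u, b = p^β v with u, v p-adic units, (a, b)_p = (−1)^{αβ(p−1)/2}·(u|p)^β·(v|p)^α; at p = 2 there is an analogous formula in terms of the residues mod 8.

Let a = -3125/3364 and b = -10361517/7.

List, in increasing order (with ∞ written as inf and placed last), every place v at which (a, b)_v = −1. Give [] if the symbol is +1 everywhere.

Mod squares: a ≡ -5, b ≡ -250971. Check v ∈ {∞, 2, 3, 5, 7, 17, 19, 29, 37}.
v=17: a=17^0·(≡7), b=17^3·(≡12) mod 17; (7|17)=-1, (12|17)=-1; (−1)^{0·3·8}·(-1)^3·(-1)^0 = -1.
v=3: a=3^0·(≡1), b=3^1·(≡1) mod 3; (1|3)=+1, (1|3)=+1; (−1)^{0·1·1}·(+1)^1·(+1)^0 = +1.
v=2: v_2(a)=-2, v_2(b)=0; units ≡ 3, 5 (mod 8); ε·ε+αω+βω = 1·0+-2·1+0·1 ≡ 0  ⇒  (a,b)_2 = +1.
v=19: a=19^0·(≡10), b=19^1·(≡2) mod 19; (10|19)=-1, (2|19)=-1; (−1)^{0·1·9}·(-1)^1·(-1)^0 = -1.
v=29: a=29^-2·(≡9), b=29^0·(≡22) mod 29; (9|29)=+1, (22|29)=+1; (−1)^{-2·0·14}·(+1)^0·(+1)^-2 = +1.
v=5: a=5^5·(≡1), b=5^0·(≡4) mod 5; (1|5)=+1, (4|5)=+1; (−1)^{5·0·2}·(+1)^0·(+1)^5 = +1.
v=7: a=7^0·(≡1), b=7^-1·(≡2) mod 7; (1|7)=+1, (2|7)=+1; (−1)^{0·-1·3}·(+1)^-1·(+1)^0 = +1.
v=∞: -5 < 0 and -250971 < 0  ⇒  (a,b)_∞ = -1.
v=37: a=37^0·(≡18), b=37^1·(≡7) mod 37; (18|37)=-1, (7|37)=+1; (−1)^{0·1·18}·(-1)^1·(+1)^0 = -1.
Ram(-5, -250971) = {17, 19, 37, ∞}; no ℚ_17-point on the conic.

[17, 19, 37, inf]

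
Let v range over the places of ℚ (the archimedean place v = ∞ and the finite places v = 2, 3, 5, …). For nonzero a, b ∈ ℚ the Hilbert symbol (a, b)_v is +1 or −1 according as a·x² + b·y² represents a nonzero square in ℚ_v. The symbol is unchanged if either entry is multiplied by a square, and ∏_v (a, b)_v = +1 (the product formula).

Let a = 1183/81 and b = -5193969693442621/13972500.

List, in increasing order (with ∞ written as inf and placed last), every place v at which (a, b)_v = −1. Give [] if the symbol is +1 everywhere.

[2, 7, 13, 23]

Mod squares: a ≡ 7, b ≡ -194649. Check v ∈ {∞, 2, 3, 5, 7, 13, 23, 31, 37}.
v=13: a=13^2·(≡11), b=13^5·(≡1) mod 13; (11|13)=-1, (1|13)=+1; (−1)^{2·5·6}·(-1)^5·(+1)^2 = -1.
v=3: a=3^-4·(≡1), b=3^-5·(≡1) mod 3; (1|3)=+1, (1|3)=+1; (−1)^{-4·-5·1}·(+1)^-5·(+1)^-4 = +1.
v=31: a=31^0·(≡28), b=31^3·(≡10) mod 31; (28|31)=+1, (10|31)=+1; (−1)^{0·3·15}·(+1)^3·(+1)^0 = +1.
v=7: a=7^1·(≡2), b=7^3·(≡1) mod 7; (2|7)=+1, (1|7)=+1; (−1)^{1·3·3}·(+1)^3·(+1)^1 = -1.
v=37: a=37^0·(≡21), b=37^2·(≡24) mod 37; (21|37)=+1, (24|37)=-1; (−1)^{0·2·18}·(+1)^2·(-1)^0 = +1.
v=5: a=5^0·(≡3), b=5^-4·(≡4) mod 5; (3|5)=-1, (4|5)=+1; (−1)^{0·-4·2}·(-1)^-4·(+1)^0 = +1.
v=2: v_2(a)=0, v_2(b)=-2; units ≡ 7, 7 (mod 8); ε·ε+αω+βω = 1·1+0·0+-2·0 ≡ 1  ⇒  (a,b)_2 = -1.
v=∞: 7 > 0 and -194649 < 0  ⇒  (a,b)_∞ = +1.
v=23: a=23^0·(≡20), b=23^-1·(≡1) mod 23; (20|23)=-1, (1|23)=+1; (−1)^{0·-1·11}·(-1)^-1·(+1)^0 = -1.
|Ram(7, -194649)| = 4, even; anisotropic at {2, 7, 13, 23}.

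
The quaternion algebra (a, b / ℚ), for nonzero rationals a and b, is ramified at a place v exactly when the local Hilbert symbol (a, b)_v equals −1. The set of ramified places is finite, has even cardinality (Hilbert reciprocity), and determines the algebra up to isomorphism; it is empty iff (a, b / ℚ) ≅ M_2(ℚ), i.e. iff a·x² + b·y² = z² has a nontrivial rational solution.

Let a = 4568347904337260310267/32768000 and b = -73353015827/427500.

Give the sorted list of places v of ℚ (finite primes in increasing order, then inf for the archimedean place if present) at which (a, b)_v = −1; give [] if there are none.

(a, b) ≡ (42735, -313937) mod (ℚ^×)²; places V = {2, 3, 5, 7, 11, 13, 19, 31, 37, 41, 43, ∞}.
(a,b)_41: α=2, u≡22; β=1, v≡31 (mod 41); (22|41)=-1, (31|41)=+1; sign (−1)^0·-1^1·+1^2 = -1.
(a,b)_7: α=7, u≡2; β=4, v≡6 (mod 7); (2|7)=+1, (6|7)=-1; sign (−1)^0·+1^4·-1^7 = -1.
(a,b)_∞: sgn(42735)=+, sgn(-313937)=−, so +1.
(a,b)_31: α=2, u≡11; β=1, v≡18 (mod 31); (11|31)=-1, (18|31)=+1; sign (−1)^0·-1^1·+1^2 = -1.
(a,b)_11: α=1, u≡10; β=0, v≡9 (mod 11); (10|11)=-1, (9|11)=+1; sign (−1)^0·-1^0·+1^1 = +1.
(a,b)_43: α=2, u≡21; β=2, v≡23 (mod 43); (21|43)=+1, (23|43)=+1; sign (−1)^0·+1^2·+1^2 = +1.
(a,b)_3: α=3, u≡1; β=-2, v≡1 (mod 3); (1|3)=+1, (1|3)=+1; sign (−1)^0·+1^-2·+1^3 = +1.
(a,b)_19: α=0, u≡9; β=-1, v≡7 (mod 19); (9|19)=+1, (7|19)=+1; sign (−1)^0·+1^-1·+1^0 = +1.
(a,b)_37: α=1, u≡35; β=0, v≡32 (mod 37); (35|37)=-1, (32|37)=-1; sign (−1)^0·-1^0·-1^1 = -1.
(a,b)_13: α=2, u≡10; β=1, v≡2 (mod 13); (10|13)=+1, (2|13)=-1; sign (−1)^0·+1^1·-1^2 = +1.
(a,b)_2: α=-18, β=-2; u≡7, v≡7 (mod 8); ε(u)ε(v)=1·1, αω(v)=-18·0, βω(u)=-2·0; sum ≡ 1  ⇒  -1.
(a,b)_5: α=-3, u≡3; β=-4, v≡2 (mod 5); (3|5)=-1, (2|5)=-1; sign (−1)^0·-1^-4·-1^-3 = -1.
Ram(42735, -313937) = {2, 5, 7, 31, 37, 41}; no ℚ_2-point on the conic.

[2, 5, 7, 31, 37, 41]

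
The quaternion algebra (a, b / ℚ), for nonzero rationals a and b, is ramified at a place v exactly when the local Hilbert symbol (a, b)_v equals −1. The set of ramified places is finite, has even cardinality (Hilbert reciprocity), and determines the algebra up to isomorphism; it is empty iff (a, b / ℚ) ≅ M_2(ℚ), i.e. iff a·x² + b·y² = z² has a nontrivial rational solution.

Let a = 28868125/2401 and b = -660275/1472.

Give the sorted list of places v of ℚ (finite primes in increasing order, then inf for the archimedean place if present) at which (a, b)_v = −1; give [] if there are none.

[11, 13, 19, 23]

(a, b) ≡ (46189, -253) mod (ℚ^×)²; places V = {2, 5, 7, 11, 13, 17, 19, 23, ∞}.
(a,b)_∞: sgn(46189)=+, sgn(-253)=−, so +1.
(a,b)_11: α=1, u≡2; β=1, v≡10 (mod 11); (2|11)=-1, (10|11)=-1; sign (−1)^1·-1^1·-1^1 = -1.
(a,b)_19: α=1, u≡3; β=0, v≡12 (mod 19); (3|19)=-1, (12|19)=-1; sign (−1)^0·-1^0·-1^1 = -1.
(a,b)_23: α=0, u≡15; β=-1, v≡12 (mod 23); (15|23)=-1, (12|23)=+1; sign (−1)^0·-1^-1·+1^0 = -1.
(a,b)_7: α=-4, u≡6; β=4, v≡6 (mod 7); (6|7)=-1, (6|7)=-1; sign (−1)^0·-1^4·-1^-4 = +1.
(a,b)_13: α=1, u≡12; β=0, v≡7 (mod 13); (12|13)=+1, (7|13)=-1; sign (−1)^0·+1^0·-1^1 = -1.
(a,b)_2: α=0, β=-6; u≡5, v≡3 (mod 8); ε(u)ε(v)=0·1, αω(v)=0·1, βω(u)=-6·1; sum ≡ 0  ⇒  +1.
(a,b)_5: α=4, u≡4; β=2, v≡2 (mod 5); (4|5)=+1, (2|5)=-1; sign (−1)^0·+1^2·-1^4 = +1.
(a,b)_17: α=1, u≡3; β=0, v≡9 (mod 17); (3|17)=-1, (9|17)=+1; sign (−1)^0·-1^0·+1^1 = +1.
Ram(46189, -253) = {11, 13, 19, 23}; no ℚ_11-point on the conic.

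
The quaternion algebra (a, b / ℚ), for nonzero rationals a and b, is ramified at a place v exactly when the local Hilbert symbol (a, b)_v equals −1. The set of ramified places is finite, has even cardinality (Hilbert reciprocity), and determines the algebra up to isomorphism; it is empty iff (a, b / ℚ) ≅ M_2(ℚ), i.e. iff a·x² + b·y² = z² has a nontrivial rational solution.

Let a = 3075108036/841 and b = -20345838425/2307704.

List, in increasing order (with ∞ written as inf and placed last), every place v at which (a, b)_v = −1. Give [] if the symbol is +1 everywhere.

[3, 17]

Mod squares: a ≡ 4641, b ≡ -238. Check v ∈ {∞, 2, 3, 5, 7, 11, 13, 17, 29, 37}.
v=5: a=5^0·(≡1), b=5^2·(≡2) mod 5; (1|5)=+1, (2|5)=-1; (−1)^{0·2·2}·(+1)^2·(-1)^0 = +1.
v=11: a=11^2·(≡7), b=11^2·(≡9) mod 11; (7|11)=-1, (9|11)=+1; (−1)^{2·2·5}·(-1)^2·(+1)^2 = +1.
v=17: a=17^1·(≡9), b=17^3·(≡12) mod 17; (9|17)=+1, (12|17)=-1; (−1)^{1·3·8}·(+1)^3·(-1)^1 = -1.
v=∞: 4641 > 0 and -238 < 0  ⇒  (a,b)_∞ = +1.
v=13: a=13^1·(≡8), b=13^0·(≡4) mod 13; (8|13)=-1, (4|13)=+1; (−1)^{1·0·6}·(-1)^0·(+1)^1 = +1.
v=2: v_2(a)=2, v_2(b)=-3; units ≡ 1, 1 (mod 8); ε·ε+αω+βω = 0·0+2·0+-3·0 ≡ 0  ⇒  (a,b)_2 = +1.
v=29: a=29^-2·(≡4), b=29^-2·(≡22) mod 29; (4|29)=+1, (22|29)=+1; (−1)^{-2·-2·14}·(+1)^-2·(+1)^-2 = +1.
v=7: a=7^1·(≡6), b=7^-3·(≡4) mod 7; (6|7)=-1, (4|7)=+1; (−1)^{1·-3·3}·(-1)^-3·(+1)^1 = +1.
v=3: a=3^1·(≡2), b=3^0·(≡2) mod 3; (2|3)=-1, (2|3)=-1; (−1)^{1·0·1}·(-1)^0·(-1)^1 = -1.
v=37: a=37^2·(≡10), b=37^2·(≡16) mod 37; (10|37)=+1, (16|37)=+1; (−1)^{2·2·18}·(+1)^2·(+1)^2 = +1.
(4641, -238 / ℚ) ramifies at {3, 17}: a division algebra.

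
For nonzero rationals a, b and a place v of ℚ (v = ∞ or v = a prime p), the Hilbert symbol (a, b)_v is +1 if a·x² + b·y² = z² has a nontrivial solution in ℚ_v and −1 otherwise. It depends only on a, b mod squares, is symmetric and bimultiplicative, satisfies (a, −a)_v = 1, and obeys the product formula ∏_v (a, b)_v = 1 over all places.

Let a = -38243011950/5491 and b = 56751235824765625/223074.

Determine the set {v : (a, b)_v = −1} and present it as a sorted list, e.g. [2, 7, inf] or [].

[2, 5, 23, 37]

Mod squares: a ≡ -329498, b ≡ 35733490. Check v ∈ {∞, 2, 3, 5, 11, 13, 17, 19, 23, 29, 37}.
v=11: a=11^2·(≡6), b=11^2·(≡5) mod 11; (6|11)=-1, (5|11)=+1; (−1)^{2·2·5}·(-1)^2·(+1)^2 = +1.
v=29: a=29^1·(≡28), b=29^0·(≡7) mod 29; (28|29)=+1, (7|29)=+1; (−1)^{1·0·14}·(+1)^0·(+1)^1 = +1.
v=2: v_2(a)=1, v_2(b)=-1; units ≡ 3, 1 (mod 8); ε·ε+αω+βω = 1·0+1·0+-1·1 ≡ 1  ⇒  (a,b)_2 = -1.
v=37: a=37^0·(≡6), b=37^1·(≡4) mod 37; (6|37)=-1, (4|37)=+1; (−1)^{0·1·18}·(-1)^1·(+1)^0 = -1.
v=23: a=23^1·(≡1), b=23^1·(≡3) mod 23; (1|23)=+1, (3|23)=+1; (−1)^{1·1·11}·(+1)^1·(+1)^1 = -1.
v=5: a=5^2·(≡2), b=5^7·(≡3) mod 5; (2|5)=-1, (3|5)=-1; (−1)^{2·7·2}·(-1)^7·(-1)^2 = -1.
v=17: a=17^-2·(≡15), b=17^-1·(≡12) mod 17; (15|17)=+1, (12|17)=-1; (−1)^{-2·-1·8}·(+1)^-1·(-1)^-2 = +1.
v=19: a=19^-1·(≡16), b=19^1·(≡8) mod 19; (16|19)=+1, (8|19)=-1; (−1)^{-1·1·9}·(+1)^1·(-1)^-1 = +1.
v=3: a=3^6·(≡1), b=3^-8·(≡1) mod 3; (1|3)=+1, (1|3)=+1; (−1)^{6·-8·1}·(+1)^-8·(+1)^6 = +1.
v=∞: -329498 < 0 and 35733490 > 0  ⇒  (a,b)_∞ = +1.
v=13: a=13^1·(≡9), b=13^5·(≡3) mod 13; (9|13)=+1, (3|13)=+1; (−1)^{1·5·6}·(+1)^5·(+1)^1 = +1.
(-329498, 35733490 / ℚ) ramifies at {2, 5, 23, 37}: a division algebra.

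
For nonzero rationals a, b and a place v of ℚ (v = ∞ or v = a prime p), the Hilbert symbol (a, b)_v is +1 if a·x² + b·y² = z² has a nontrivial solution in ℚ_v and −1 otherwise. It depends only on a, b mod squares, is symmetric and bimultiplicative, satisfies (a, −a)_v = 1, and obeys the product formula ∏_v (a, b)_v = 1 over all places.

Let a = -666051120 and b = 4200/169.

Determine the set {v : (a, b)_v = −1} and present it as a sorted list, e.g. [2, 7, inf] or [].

(a, b) ≡ (-94395, 42) mod (ℚ^×)²; places V = {2, 3, 5, 7, 13, 29, 31, ∞}.
(a,b)_29: α=1, u≡24; β=0, v≡1 (mod 29); (24|29)=+1, (1|29)=+1; sign (−1)^0·+1^0·+1^1 = +1.
(a,b)_7: α=3, u≡2; β=1, v≡5 (mod 7); (2|7)=+1, (5|7)=-1; sign (−1)^1·+1^1·-1^3 = +1.
(a,b)_31: α=1, u≡22; β=0, v≡21 (mod 31); (22|31)=-1, (21|31)=-1; sign (−1)^0·-1^0·-1^1 = -1.
(a,b)_5: α=1, u≡1; β=2, v≡2 (mod 5); (1|5)=+1, (2|5)=-1; sign (−1)^0·+1^2·-1^1 = -1.
(a,b)_∞: sgn(-94395)=−, sgn(42)=+, so +1.
(a,b)_3: α=3, u≡2; β=1, v≡2 (mod 3); (2|3)=-1, (2|3)=-1; sign (−1)^1·-1^1·-1^3 = -1.
(a,b)_13: α=0, u≡6; β=-2, v≡1 (mod 13); (6|13)=-1, (1|13)=+1; sign (−1)^0·-1^-2·+1^0 = +1.
(a,b)_2: α=4, β=3; u≡5, v≡5 (mod 8); ε(u)ε(v)=0·0, αω(v)=4·1, βω(u)=3·1; sum ≡ 1  ⇒  -1.
Ram(-94395, 42) = {2, 3, 5, 31}; no ℚ_2-point on the conic.

[2, 3, 5, 31]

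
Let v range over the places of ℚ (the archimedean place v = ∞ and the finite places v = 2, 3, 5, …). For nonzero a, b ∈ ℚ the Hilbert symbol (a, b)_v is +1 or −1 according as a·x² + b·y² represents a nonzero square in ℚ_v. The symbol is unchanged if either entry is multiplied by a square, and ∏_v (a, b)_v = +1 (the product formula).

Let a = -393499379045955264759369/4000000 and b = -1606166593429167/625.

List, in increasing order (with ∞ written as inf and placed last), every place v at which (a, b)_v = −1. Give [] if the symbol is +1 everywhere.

[11, inf]

(a, b) ≡ (-209, -287) mod (ℚ^×)²; places V = {2, 3, 5, 7, 11, 19, 37, 41, ∞}.
(a,b)_37: α=2, u≡18; β=0, v≡28 (mod 37); (18|37)=-1, (28|37)=+1; sign (−1)^0·-1^0·+1^2 = +1.
(a,b)_11: α=3, u≡1; β=4, v≡8 (mod 11); (1|11)=+1, (8|11)=-1; sign (−1)^0·+1^4·-1^3 = -1.
(a,b)_7: α=8, u≡1; β=7, v≡2 (mod 7); (1|7)=+1, (2|7)=+1; sign (−1)^0·+1^7·+1^8 = +1.
(a,b)_∞: sgn(-209)=−, sgn(-287)=−, so -1.
(a,b)_5: α=-6, u≡1; β=-4, v≡3 (mod 5); (1|5)=+1, (3|5)=-1; sign (−1)^0·+1^-4·-1^-6 = +1.
(a,b)_19: α=5, u≡13; β=2, v≡4 (mod 19); (13|19)=-1, (4|19)=+1; sign (−1)^0·-1^2·+1^5 = +1.
(a,b)_2: α=-8, β=0; u≡7, v≡1 (mod 8); ε(u)ε(v)=1·0, αω(v)=-8·0, βω(u)=0·0; sum ≡ 0  ⇒  +1.
(a,b)_3: α=2, u≡1; β=2, v≡1 (mod 3); (1|3)=+1, (1|3)=+1; sign (−1)^0·+1^2·+1^2 = +1.
(a,b)_41: α=2, u≡40; β=1, v≡14 (mod 41); (40|41)=+1, (14|41)=-1; sign (−1)^0·+1^1·-1^2 = +1.
(-209, -287 / ℚ) ramifies at {11, ∞}: a division algebra.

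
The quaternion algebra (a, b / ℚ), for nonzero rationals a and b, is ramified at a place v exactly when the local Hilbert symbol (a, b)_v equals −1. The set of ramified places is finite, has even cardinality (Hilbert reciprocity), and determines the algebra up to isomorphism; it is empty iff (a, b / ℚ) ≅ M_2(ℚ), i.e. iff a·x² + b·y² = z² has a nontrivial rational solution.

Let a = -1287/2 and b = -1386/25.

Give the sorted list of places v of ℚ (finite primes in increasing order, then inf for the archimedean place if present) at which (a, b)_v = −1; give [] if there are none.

[2, 11, 13, inf]

(a, b) ≡ (-286, -154) mod (ℚ^×)²; places V = {2, 3, 5, 7, 11, 13, ∞}.
(a,b)_5: α=0, u≡4; β=-2, v≡4 (mod 5); (4|5)=+1, (4|5)=+1; sign (−1)^0·+1^-2·+1^0 = +1.
(a,b)_11: α=1, u≡2; β=1, v≡2 (mod 11); (2|11)=-1, (2|11)=-1; sign (−1)^1·-1^1·-1^1 = -1.
(a,b)_7: α=0, u≡4; β=1, v≡3 (mod 7); (4|7)=+1, (3|7)=-1; sign (−1)^0·+1^1·-1^0 = +1.
(a,b)_3: α=2, u≡2; β=2, v≡2 (mod 3); (2|3)=-1, (2|3)=-1; sign (−1)^0·-1^2·-1^2 = +1.
(a,b)_2: α=-1, β=1; u≡1, v≡3 (mod 8); ε(u)ε(v)=0·1, αω(v)=-1·1, βω(u)=1·0; sum ≡ 1  ⇒  -1.
(a,b)_∞: sgn(-286)=−, sgn(-154)=−, so -1.
(a,b)_13: α=1, u≡9; β=0, v≡8 (mod 13); (9|13)=+1, (8|13)=-1; sign (−1)^0·+1^0·-1^1 = -1.
Ram(-286, -154) = {2, 11, 13, ∞}; no ℚ_2-point on the conic.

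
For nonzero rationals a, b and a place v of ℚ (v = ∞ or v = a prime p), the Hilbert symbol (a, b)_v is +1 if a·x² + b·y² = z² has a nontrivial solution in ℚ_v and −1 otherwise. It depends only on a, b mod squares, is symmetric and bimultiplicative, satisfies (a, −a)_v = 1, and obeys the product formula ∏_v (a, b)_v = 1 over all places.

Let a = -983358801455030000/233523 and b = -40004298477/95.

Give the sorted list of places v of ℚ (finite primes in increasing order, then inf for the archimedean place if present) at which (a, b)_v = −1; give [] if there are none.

[11, 13, 19, inf]

Mod squares: a ≡ -4389, b ≡ -1235. Check v ∈ {∞, 2, 3, 5, 7, 11, 13, 19, 31, 37, 41}.
v=41: a=41^0·(≡40), b=41^4·(≡18) mod 41; (40|41)=+1, (18|41)=+1; (−1)^{0·4·20}·(+1)^4·(+1)^0 = +1.
v=5: a=5^4·(≡4), b=5^-1·(≡2) mod 5; (4|5)=+1, (2|5)=-1; (−1)^{4·-1·2}·(+1)^-1·(-1)^4 = +1.
v=2: v_2(a)=4, v_2(b)=0; units ≡ 3, 5 (mod 8); ε·ε+αω+βω = 1·0+4·1+0·1 ≡ 0  ⇒  (a,b)_2 = +1.
v=19: a=19^1·(≡16), b=19^-1·(≡17) mod 19; (16|19)=+1, (17|19)=+1; (−1)^{1·-1·9}·(+1)^-1·(+1)^1 = -1.
v=∞: -4389 < 0 and -1235 < 0  ⇒  (a,b)_∞ = -1.
v=31: a=31^-2·(≡15), b=31^0·(≡28) mod 31; (15|31)=-1, (28|31)=+1; (−1)^{-2·0·15}·(-1)^0·(+1)^-2 = +1.
v=7: a=7^5·(≡6), b=7^0·(≡1) mod 7; (6|7)=-1, (1|7)=+1; (−1)^{5·0·3}·(-1)^0·(+1)^5 = +1.
v=11: a=11^3·(≡7), b=11^2·(≡7) mod 11; (7|11)=-1, (7|11)=-1; (−1)^{3·2·5}·(-1)^2·(-1)^3 = -1.
v=37: a=37^2·(≡29), b=37^0·(≡35) mod 37; (29|37)=-1, (35|37)=-1; (−1)^{2·0·18}·(-1)^0·(-1)^2 = +1.
v=13: a=13^2·(≡11), b=13^1·(≡12) mod 13; (11|13)=-1, (12|13)=+1; (−1)^{2·1·6}·(-1)^1·(+1)^2 = -1.
v=3: a=3^-5·(≡1), b=3^2·(≡1) mod 3; (1|3)=+1, (1|3)=+1; (−1)^{-5·2·1}·(+1)^2·(+1)^-5 = +1.
|Ram(-4389, -1235)| = 4, even; anisotropic at {11, 13, 19, ∞}.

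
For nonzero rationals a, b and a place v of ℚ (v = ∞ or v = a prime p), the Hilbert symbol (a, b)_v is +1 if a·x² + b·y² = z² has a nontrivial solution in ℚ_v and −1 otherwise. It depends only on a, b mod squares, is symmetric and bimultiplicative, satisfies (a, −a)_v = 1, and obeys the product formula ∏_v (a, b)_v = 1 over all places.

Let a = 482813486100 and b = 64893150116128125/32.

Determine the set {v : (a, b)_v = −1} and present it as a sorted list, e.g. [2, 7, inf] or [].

[2, 11, 17, 29]

(a, b) ≡ (29, 1247290) mod (ℚ^×)²; places V = {2, 3, 5, 11, 17, 23, 29, ∞}.
(a,b)_17: α=2, u≡3; β=3, v≡13 (mod 17); (3|17)=-1, (13|17)=+1; sign (−1)^0·-1^3·+1^2 = -1.
(a,b)_23: α=2, u≡1; β=3, v≡20 (mod 23); (1|23)=+1, (20|23)=-1; sign (−1)^0·+1^3·-1^2 = +1.
(a,b)_∞: sgn(29)=+, sgn(1247290)=+, so +1.
(a,b)_29: α=1, u≡23; β=1, v≡3 (mod 29); (23|29)=+1, (3|29)=-1; sign (−1)^0·+1^1·-1^1 = -1.
(a,b)_3: α=2, u≡2; β=2, v≡1 (mod 3); (2|3)=-1, (1|3)=+1; sign (−1)^0·-1^2·+1^2 = +1.
(a,b)_11: α=2, u≡2; β=3, v≡10 (mod 11); (2|11)=-1, (10|11)=-1; sign (−1)^0·-1^3·-1^2 = -1.
(a,b)_5: α=2, u≡4; β=5, v≡3 (mod 5); (4|5)=+1, (3|5)=-1; sign (−1)^0·+1^5·-1^2 = +1.
(a,b)_2: α=2, β=-5; u≡5, v≡5 (mod 8); ε(u)ε(v)=0·0, αω(v)=2·1, βω(u)=-5·1; sum ≡ 1  ⇒  -1.
Ram(29, 1247290) = {2, 11, 17, 29}; no ℚ_2-point on the conic.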